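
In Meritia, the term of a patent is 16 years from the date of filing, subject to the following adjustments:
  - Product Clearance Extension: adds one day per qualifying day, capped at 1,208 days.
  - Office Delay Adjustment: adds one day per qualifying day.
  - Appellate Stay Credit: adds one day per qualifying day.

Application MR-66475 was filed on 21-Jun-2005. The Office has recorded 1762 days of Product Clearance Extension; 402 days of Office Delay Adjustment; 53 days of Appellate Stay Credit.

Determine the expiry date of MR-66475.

Base term: filing date + 16 years → 21 June 2021.
Product Clearance Extension: 1762 days claimed exceeds the 1208-day cap, so +1208 days → 11 October 2024.
Office Delay Adjustment: +402 days → 17 November 2025.
Appellate Stay Credit: +53 days → 9 January 2026.

2026-01-09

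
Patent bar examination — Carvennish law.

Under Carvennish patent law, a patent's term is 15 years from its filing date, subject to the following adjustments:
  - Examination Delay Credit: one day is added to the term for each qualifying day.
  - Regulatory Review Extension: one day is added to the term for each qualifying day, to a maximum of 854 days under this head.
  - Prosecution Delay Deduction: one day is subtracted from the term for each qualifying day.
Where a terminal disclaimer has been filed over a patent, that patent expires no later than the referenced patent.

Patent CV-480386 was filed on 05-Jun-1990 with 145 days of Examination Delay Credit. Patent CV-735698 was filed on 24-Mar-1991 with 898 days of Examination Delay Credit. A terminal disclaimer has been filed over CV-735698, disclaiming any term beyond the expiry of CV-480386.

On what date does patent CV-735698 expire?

Natural term of CV-735698:
  Base: filing + 15 years → 24 March 2006.
  Examination Delay Credit: +898 days → 7 September 2008.
Expiry of referenced patent CV-480386:
  Base: filing + 15 years → 5 June 2005.
  Examination Delay Credit: +145 days → 28 October 2005.
Terminal disclaimer: CV-735698 expires on the earlier of 7 September 2008 and 28 October 2005.

October 28, 2005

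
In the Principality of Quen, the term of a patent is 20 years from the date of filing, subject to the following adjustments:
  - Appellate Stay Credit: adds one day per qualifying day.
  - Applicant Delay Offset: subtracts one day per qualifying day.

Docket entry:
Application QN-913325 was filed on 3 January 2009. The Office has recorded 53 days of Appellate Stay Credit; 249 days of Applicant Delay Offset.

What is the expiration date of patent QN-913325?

June 21, 2028

Base term: filing date + 20 years → 3 January 2029.
Appellate Stay Credit: +53 days → 25 February 2029.
Applicant Delay Offset: −249 days → 21 June 2028.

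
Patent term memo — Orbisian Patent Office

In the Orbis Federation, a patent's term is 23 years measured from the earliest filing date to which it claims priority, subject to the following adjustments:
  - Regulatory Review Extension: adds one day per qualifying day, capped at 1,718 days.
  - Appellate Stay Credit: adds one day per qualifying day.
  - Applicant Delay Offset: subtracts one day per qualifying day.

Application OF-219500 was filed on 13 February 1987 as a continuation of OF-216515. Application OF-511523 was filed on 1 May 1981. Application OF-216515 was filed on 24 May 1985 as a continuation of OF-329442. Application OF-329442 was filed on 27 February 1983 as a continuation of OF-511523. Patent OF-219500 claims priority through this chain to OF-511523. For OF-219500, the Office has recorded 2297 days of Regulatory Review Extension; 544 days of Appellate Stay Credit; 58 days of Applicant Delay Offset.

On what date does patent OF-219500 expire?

Earliest priority filing: 1 May 1981.
Base term: 1 May 1981 + 23 years → 1 May 2004.
Regulatory Review Extension: 2297 days claimed exceeds the 1718-day cap, so +1718 days → 13 January 2009.
Appellate Stay Credit: +544 days → 11 July 2010.
Applicant Delay Offset: −58 days → 14 May 2010.

2010-05-14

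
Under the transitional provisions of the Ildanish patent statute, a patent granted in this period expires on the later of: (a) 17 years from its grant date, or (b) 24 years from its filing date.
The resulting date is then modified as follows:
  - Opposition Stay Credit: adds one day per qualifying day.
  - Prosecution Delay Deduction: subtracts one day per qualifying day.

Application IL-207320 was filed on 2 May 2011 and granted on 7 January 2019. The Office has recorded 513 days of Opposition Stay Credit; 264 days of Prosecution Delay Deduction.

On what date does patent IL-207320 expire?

(a) grant + 17 years → 7 January 2036.
(b) filing + 24 years → 2 May 2035.
Later of the two: 7 January 2036.
Opposition Stay Credit: +513 days → 3 June 2037.
Prosecution Delay Deduction: −264 days → 12 September 2036.

2036-09-12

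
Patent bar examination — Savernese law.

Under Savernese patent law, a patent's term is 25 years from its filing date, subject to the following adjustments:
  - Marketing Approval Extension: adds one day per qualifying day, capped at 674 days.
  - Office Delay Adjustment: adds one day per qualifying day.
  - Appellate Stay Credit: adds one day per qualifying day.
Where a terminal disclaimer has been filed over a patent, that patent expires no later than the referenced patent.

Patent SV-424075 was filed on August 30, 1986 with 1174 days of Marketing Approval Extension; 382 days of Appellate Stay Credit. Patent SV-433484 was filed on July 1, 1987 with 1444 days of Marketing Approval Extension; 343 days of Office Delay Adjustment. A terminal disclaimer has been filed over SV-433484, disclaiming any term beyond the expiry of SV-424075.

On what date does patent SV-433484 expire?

Natural term of SV-433484:
  Base: filing + 25 years → 1 July 2012.
  Marketing Approval Extension: 1444 days claimed exceeds the 674-day cap, so +674 days → 6 May 2014.
  Office Delay Adjustment: +343 days → 14 April 2015.
Expiry of referenced patent SV-424075:
  Base: filing + 25 years → 30 August 2011.
  Marketing Approval Extension: 1174 days claimed exceeds the 674-day cap, so +674 days → 4 July 2013.
  Appellate Stay Credit: +382 days → 21 July 2014.
Terminal disclaimer: SV-433484 expires on the earlier of 14 April 2015 and 21 July 2014.

2014-07-21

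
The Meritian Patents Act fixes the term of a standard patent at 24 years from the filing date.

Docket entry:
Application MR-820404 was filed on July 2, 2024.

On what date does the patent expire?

Filing date + 24 years → 2 July 2048.

2048-07-02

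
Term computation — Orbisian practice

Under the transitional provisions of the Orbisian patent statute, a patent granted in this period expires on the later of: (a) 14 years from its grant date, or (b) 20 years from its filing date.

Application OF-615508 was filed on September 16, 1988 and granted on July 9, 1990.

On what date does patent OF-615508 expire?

(a) grant + 14 years → 9 July 2004.
(b) filing + 20 years → 16 September 2008.
Later of the two: 16 September 2008.

September 16, 2008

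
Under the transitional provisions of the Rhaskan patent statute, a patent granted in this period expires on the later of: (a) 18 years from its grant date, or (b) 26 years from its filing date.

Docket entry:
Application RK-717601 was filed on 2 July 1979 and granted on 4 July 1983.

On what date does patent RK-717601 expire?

(a) grant + 18 years → 4 July 2001.
(b) filing + 26 years → 2 July 2005.
Later of the two: 2 July 2005.

July 2, 2005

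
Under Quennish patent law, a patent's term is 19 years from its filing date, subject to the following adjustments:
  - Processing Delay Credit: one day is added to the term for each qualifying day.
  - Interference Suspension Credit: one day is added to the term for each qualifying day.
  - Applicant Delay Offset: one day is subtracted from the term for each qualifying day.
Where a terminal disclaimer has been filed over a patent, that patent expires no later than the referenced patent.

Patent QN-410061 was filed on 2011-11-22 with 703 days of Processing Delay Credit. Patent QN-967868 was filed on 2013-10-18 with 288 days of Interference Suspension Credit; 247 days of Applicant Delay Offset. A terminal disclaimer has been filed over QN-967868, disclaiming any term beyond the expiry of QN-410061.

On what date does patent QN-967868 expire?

Natural term of QN-967868:
  Base: filing + 19 years → 18 October 2032.
  Interference Suspension Credit: +288 days → 2 August 2033.
  Applicant Delay Offset: −247 days → 28 November 2032.
Expiry of referenced patent QN-410061:
  Base: filing + 19 years → 22 November 2030.
  Processing Delay Credit: +703 days → 25 October 2032.
Terminal disclaimer: QN-967868 expires on the earlier of 28 November 2032 and 25 October 2032.

October 25, 2032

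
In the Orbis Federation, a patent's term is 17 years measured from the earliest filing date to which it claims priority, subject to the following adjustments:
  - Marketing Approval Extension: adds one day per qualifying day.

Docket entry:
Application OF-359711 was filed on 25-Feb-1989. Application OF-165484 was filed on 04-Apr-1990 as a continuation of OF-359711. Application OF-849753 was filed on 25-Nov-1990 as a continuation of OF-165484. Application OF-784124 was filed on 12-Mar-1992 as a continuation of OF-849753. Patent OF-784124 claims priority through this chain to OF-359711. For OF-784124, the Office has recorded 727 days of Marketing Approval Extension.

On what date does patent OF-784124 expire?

February 22, 2008

Earliest priority filing: 25 February 1989.
Base term: 25 February 1989 + 17 years → 25 February 2006.
Marketing Approval Extension: +727 days → 22 February 2008.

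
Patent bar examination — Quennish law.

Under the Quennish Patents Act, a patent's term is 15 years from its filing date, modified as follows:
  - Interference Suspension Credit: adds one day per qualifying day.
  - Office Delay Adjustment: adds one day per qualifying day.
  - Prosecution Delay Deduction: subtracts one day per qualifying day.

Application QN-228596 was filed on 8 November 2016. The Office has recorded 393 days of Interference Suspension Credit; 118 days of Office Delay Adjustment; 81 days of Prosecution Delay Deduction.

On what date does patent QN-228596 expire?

Base term: filing date + 15 years → 8 November 2031.
Interference Suspension Credit: +393 days → 5 December 2032.
Office Delay Adjustment: +118 days → 2 April 2033.
Prosecution Delay Deduction: −81 days → 11 January 2033.

January 11, 2033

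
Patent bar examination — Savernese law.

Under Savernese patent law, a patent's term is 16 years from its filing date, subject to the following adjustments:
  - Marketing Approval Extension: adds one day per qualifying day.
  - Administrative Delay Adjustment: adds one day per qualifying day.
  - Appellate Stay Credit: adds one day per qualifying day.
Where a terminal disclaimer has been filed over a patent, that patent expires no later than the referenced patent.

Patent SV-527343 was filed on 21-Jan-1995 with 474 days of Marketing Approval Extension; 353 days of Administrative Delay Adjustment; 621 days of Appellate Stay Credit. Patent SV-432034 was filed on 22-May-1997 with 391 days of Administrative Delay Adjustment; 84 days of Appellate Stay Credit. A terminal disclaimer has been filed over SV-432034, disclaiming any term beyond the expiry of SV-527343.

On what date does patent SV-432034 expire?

Natural term of SV-432034:
  Base: filing + 16 years → 22 May 2013.
  Administrative Delay Adjustment: +391 days → 17 June 2014.
  Appellate Stay Credit: +84 days → 9 September 2014.
Expiry of referenced patent SV-527343:
  Base: filing + 16 years → 21 January 2011.
  Marketing Approval Extension: +474 days → 9 May 2012.
  Administrative Delay Adjustment: +353 days → 27 April 2013.
  Appellate Stay Credit: +621 days → 8 January 2015.
Terminal disclaimer: SV-432034 expires on the earlier of 9 September 2014 and 8 January 2015.

September 9, 2014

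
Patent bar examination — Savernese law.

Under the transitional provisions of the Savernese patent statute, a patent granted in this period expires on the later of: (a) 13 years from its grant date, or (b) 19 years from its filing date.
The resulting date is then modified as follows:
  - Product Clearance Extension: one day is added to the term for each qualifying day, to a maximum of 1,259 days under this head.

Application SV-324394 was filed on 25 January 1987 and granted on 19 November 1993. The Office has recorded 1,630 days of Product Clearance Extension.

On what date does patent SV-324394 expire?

(a) grant + 13 years → 19 November 2006.
(b) filing + 19 years → 25 January 2006.
Later of the two: 19 November 2006.
Product Clearance Extension: 1630 days claimed exceeds the 1259-day cap, so +1259 days → 1 May 2010.

2010-05-01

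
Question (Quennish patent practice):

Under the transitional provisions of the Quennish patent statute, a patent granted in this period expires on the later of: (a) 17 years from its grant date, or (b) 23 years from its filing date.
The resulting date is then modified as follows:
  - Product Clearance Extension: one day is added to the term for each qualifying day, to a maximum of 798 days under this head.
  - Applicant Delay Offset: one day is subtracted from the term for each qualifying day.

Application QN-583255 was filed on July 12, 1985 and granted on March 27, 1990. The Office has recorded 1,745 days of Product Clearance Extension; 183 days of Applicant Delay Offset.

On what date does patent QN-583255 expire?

2010-03-19

(a) grant + 17 years → 27 March 2007.
(b) filing + 23 years → 12 July 2008.
Later of the two: 12 July 2008.
Product Clearance Extension: 1745 days claimed exceeds the 798-day cap, so +798 days → 18 September 2010.
Applicant Delay Offset: −183 days → 19 March 2010.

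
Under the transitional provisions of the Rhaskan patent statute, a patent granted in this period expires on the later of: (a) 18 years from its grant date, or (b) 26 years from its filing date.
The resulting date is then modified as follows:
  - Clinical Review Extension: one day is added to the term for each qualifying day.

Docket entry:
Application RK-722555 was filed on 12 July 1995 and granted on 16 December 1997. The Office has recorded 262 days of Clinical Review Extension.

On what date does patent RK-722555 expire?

March 31, 2022

(a) grant + 18 years → 16 December 2015.
(b) filing + 26 years → 12 July 2021.
Later of the two: 12 July 2021.
Clinical Review Extension: +262 days → 31 March 2022.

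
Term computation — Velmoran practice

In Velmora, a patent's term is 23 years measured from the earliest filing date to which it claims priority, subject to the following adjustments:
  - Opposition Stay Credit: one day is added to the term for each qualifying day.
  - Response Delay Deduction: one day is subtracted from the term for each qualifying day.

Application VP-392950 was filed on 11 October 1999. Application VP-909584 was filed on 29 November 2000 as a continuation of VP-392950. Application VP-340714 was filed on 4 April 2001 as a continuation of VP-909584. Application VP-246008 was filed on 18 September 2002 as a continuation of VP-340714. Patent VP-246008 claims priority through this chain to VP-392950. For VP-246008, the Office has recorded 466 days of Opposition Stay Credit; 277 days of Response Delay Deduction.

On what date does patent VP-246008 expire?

Earliest priority filing: 11 October 1999.
Base term: 11 October 1999 + 23 years → 11 October 2022.
Opposition Stay Credit: +466 days → 20 January 2024.
Response Delay Deduction: −277 days → 18 April 2023.

2023-04-18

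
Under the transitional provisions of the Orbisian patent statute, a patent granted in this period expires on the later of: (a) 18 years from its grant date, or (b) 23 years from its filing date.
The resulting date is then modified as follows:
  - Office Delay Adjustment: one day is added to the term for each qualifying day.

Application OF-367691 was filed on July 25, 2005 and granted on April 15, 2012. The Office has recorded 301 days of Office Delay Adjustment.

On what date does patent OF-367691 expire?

(a) grant + 18 years → 15 April 2030.
(b) filing + 23 years → 25 July 2028.
Later of the two: 15 April 2030.
Office Delay Adjustment: +301 days → 10 February 2031.

February 10, 2031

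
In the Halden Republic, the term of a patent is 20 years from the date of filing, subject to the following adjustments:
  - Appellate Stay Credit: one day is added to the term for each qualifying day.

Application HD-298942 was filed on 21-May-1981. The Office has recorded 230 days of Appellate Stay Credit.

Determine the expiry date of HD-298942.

Base term: filing date + 20 years → 21 May 2001.
Appellate Stay Credit: +230 days → 6 January 2002.

January 6, 2002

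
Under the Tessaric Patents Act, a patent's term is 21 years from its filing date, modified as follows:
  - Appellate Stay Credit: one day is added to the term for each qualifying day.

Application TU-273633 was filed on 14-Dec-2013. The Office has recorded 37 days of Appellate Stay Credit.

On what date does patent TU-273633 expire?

Base term: filing date + 21 years → 14 December 2034.
Appellate Stay Credit: +37 days → 20 January 2035.

2035-01-20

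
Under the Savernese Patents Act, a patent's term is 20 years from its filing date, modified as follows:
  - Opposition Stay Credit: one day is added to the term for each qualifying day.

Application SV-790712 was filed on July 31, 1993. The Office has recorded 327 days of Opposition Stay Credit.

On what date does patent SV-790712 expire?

2014-06-23

Base term: filing date + 20 years → 31 July 2013.
Opposition Stay Credit: +327 days → 23 June 2014.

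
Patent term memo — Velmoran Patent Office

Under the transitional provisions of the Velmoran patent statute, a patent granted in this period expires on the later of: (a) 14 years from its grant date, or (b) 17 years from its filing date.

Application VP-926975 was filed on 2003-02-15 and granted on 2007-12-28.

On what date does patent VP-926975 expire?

2021-12-28

(a) grant + 14 years → 28 December 2021.
(b) filing + 17 years → 15 February 2020.
Later of the two: 28 December 2021.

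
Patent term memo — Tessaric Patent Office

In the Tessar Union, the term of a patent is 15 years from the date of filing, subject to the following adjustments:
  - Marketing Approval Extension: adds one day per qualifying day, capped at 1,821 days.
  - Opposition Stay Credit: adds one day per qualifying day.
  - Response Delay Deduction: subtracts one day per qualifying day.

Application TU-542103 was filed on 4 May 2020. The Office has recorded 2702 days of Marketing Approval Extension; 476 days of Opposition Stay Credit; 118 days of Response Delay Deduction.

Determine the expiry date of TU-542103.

April 21, 2041

Base term: filing date + 15 years → 4 May 2035.
Marketing Approval Extension: 2702 days claimed exceeds the 1821-day cap, so +1821 days → 28 April 2040.
Opposition Stay Credit: +476 days → 17 August 2041.
Response Delay Deduction: −118 days → 21 April 2041.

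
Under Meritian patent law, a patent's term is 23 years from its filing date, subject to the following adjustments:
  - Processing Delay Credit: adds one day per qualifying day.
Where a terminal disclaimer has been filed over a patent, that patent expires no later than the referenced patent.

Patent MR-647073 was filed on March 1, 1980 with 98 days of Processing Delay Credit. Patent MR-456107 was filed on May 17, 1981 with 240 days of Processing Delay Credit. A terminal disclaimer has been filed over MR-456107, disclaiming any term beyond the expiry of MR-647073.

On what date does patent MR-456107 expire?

Natural term of MR-456107:
  Base: filing + 23 years → 17 May 2004.
  Processing Delay Credit: +240 days → 12 January 2005.
Expiry of referenced patent MR-647073:
  Base: filing + 23 years → 1 March 2003.
  Processing Delay Credit: +98 days → 7 June 2003.
Terminal disclaimer: MR-456107 expires on the earlier of 12 January 2005 and 7 June 2003.

2003-06-07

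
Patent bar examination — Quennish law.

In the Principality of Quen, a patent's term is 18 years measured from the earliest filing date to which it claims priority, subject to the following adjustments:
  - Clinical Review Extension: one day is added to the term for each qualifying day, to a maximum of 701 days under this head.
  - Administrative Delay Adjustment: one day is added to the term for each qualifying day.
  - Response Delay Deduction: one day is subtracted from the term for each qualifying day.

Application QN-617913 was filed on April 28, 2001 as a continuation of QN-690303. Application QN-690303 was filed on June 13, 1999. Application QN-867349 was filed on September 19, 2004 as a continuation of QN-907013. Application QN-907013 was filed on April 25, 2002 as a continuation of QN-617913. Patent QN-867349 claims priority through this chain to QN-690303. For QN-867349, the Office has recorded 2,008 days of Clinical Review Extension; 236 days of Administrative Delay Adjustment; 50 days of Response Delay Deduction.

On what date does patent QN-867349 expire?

Earliest priority filing: 13 June 1999.
Base term: 13 June 1999 + 18 years → 13 June 2017.
Clinical Review Extension: 2008 days claimed exceeds the 701-day cap, so +701 days → 15 May 2019.
Administrative Delay Adjustment: +236 days → 6 January 2020.
Response Delay Deduction: −50 days → 17 November 2019.

November 17, 2019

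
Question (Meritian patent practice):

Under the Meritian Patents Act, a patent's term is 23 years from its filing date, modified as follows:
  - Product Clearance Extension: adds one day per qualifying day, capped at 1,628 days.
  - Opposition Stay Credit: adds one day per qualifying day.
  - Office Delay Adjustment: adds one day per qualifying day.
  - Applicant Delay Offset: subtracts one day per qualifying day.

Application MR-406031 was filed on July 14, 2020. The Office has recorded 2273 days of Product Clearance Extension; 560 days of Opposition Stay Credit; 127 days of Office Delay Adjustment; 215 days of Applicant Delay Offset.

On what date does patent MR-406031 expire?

Base term: filing date + 23 years → 14 July 2043.
Product Clearance Extension: 2273 days claimed exceeds the 1628-day cap, so +1628 days → 28 December 2047.
Opposition Stay Credit: +560 days → 10 July 2049.
Office Delay Adjustment: +127 days → 14 November 2049.
Applicant Delay Offset: −215 days → 13 April 2049.

2049-04-13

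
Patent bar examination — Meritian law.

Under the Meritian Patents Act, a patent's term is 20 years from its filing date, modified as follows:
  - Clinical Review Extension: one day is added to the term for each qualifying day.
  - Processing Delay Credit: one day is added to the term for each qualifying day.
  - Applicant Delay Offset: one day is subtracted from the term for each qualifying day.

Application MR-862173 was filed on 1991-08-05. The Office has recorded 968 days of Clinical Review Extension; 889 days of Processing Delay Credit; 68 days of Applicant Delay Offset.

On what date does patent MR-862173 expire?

Base term: filing date + 20 years → 5 August 2011.
Clinical Review Extension: +968 days → 30 March 2014.
Processing Delay Credit: +889 days → 4 September 2016.
Applicant Delay Offset: −68 days → 28 June 2016.

June 28, 2016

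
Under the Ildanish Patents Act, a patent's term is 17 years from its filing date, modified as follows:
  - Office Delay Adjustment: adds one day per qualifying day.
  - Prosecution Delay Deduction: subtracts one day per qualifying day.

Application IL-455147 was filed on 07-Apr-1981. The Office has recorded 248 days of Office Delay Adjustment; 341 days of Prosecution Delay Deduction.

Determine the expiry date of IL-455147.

Base term: filing date + 17 years → 7 April 1998.
Office Delay Adjustment: +248 days → 11 December 1998.
Prosecution Delay Deduction: −341 days → 4 January 1998.

1998-01-04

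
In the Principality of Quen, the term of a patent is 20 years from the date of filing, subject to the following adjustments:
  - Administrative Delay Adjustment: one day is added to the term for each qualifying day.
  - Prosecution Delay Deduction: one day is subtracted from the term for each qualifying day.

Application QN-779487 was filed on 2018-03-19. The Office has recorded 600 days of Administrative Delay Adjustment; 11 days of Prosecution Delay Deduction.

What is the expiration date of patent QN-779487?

2039-10-29

Base term: filing date + 20 years → 19 March 2038.
Administrative Delay Adjustment: +600 days → 9 November 2039.
Prosecution Delay Deduction: −11 days → 29 October 2039.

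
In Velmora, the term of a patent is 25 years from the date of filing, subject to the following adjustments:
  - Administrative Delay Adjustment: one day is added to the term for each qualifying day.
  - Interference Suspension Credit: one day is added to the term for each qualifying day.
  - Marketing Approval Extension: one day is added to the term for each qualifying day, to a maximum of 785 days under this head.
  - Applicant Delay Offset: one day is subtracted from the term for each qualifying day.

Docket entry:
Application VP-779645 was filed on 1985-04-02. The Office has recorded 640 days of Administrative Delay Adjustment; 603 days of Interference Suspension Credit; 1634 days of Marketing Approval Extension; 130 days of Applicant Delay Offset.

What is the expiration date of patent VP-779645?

2015-06-13

Base term: filing date + 25 years → 2 April 2010.
Administrative Delay Adjustment: +640 days → 2 January 2012.
Interference Suspension Credit: +603 days → 27 August 2013.
Marketing Approval Extension: 1634 days claimed exceeds the 785-day cap, so +785 days → 21 October 2015.
Applicant Delay Offset: −130 days → 13 June 2015.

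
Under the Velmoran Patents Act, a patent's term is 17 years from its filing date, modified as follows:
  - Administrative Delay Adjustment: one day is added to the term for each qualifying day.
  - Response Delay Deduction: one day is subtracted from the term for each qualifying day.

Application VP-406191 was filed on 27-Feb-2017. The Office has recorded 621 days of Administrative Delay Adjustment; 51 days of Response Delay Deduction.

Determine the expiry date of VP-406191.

Base term: filing date + 17 years → 27 February 2034.
Administrative Delay Adjustment: +621 days → 10 November 2035.
Response Delay Deduction: −51 days → 20 September 2035.

2035-09-20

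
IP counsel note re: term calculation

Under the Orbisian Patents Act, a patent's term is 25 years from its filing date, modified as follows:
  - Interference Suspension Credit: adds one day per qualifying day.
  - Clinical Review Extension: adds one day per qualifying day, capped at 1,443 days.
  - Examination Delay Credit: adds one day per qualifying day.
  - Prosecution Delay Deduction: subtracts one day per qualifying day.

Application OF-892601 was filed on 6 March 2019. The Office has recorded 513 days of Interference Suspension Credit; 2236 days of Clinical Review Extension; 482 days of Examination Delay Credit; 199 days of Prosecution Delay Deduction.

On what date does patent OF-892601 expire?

2050-04-23

Base term: filing date + 25 years → 6 March 2044.
Interference Suspension Credit: +513 days → 1 August 2045.
Clinical Review Extension: 2236 days claimed exceeds the 1443-day cap, so +1443 days → 14 July 2049.
Examination Delay Credit: +482 days → 8 November 2050.
Prosecution Delay Deduction: −199 days → 23 April 2050.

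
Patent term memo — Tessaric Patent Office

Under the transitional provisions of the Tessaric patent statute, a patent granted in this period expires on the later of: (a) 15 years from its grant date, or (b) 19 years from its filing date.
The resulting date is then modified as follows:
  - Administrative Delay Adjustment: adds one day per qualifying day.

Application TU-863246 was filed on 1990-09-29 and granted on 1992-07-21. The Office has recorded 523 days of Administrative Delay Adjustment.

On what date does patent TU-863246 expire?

(a) grant + 15 years → 21 July 2007.
(b) filing + 19 years → 29 September 2009.
Later of the two: 29 September 2009.
Administrative Delay Adjustment: +523 days → 6 March 2011.

March 6, 2011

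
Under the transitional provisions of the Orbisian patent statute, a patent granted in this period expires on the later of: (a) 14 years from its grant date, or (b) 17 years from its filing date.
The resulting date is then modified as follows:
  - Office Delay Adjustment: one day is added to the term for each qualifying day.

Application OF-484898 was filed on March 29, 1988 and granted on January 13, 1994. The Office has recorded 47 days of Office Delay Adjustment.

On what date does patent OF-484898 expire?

(a) grant + 14 years → 13 January 2008.
(b) filing + 17 years → 29 March 2005.
Later of the two: 13 January 2008.
Office Delay Adjustment: +47 days → 29 February 2008.

February 29, 2008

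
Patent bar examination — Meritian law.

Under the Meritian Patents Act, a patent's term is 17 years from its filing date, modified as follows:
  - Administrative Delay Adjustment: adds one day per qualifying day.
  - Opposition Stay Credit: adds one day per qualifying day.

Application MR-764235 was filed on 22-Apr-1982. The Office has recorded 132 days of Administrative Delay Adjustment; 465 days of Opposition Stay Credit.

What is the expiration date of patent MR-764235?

Base term: filing date + 17 years → 22 April 1999.
Administrative Delay Adjustment: +132 days → 1 September 1999.
Opposition Stay Credit: +465 days → 9 December 2000.

December 9, 2000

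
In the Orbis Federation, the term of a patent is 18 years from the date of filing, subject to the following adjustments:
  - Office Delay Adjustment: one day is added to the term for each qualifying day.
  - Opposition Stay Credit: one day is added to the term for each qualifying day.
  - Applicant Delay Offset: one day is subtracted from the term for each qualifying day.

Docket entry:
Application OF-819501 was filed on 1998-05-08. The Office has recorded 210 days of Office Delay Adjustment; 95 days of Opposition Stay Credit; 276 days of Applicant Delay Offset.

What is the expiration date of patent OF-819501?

Base term: filing date + 18 years → 8 May 2016.
Office Delay Adjustment: +210 days → 4 December 2016.
Opposition Stay Credit: +95 days → 9 March 2017.
Applicant Delay Offset: −276 days → 6 June 2016.

June 6, 2016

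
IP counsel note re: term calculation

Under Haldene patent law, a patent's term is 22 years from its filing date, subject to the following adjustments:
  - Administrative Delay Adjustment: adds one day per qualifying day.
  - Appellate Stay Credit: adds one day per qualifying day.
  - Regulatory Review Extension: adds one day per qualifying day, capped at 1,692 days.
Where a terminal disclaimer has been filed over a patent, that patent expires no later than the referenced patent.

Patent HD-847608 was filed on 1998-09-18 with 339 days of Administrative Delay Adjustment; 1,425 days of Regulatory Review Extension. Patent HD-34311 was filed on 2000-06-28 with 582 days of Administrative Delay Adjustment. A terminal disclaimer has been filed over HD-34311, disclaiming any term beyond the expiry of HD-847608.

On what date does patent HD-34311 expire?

2024-01-31

Natural term of HD-34311:
  Base: filing + 22 years → 28 June 2022.
  Administrative Delay Adjustment: +582 days → 31 January 2024.
Expiry of referenced patent HD-847608:
  Base: filing + 22 years → 18 September 2020.
  Administrative Delay Adjustment: +339 days → 23 August 2021.
  Regulatory Review Extension: 1425 days (within the 1692-day cap) → +1425 days → 18 July 2025.
Terminal disclaimer: HD-34311 expires on the earlier of 31 January 2024 and 18 July 2025.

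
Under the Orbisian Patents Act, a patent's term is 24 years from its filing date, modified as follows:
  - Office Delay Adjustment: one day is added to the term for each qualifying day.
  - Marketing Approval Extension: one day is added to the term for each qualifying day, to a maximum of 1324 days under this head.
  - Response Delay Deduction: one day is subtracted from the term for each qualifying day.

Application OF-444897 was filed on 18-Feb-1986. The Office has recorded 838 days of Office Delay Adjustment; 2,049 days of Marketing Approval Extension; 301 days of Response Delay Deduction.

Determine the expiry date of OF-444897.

2015-03-25

Base term: filing date + 24 years → 18 February 2010.
Office Delay Adjustment: +838 days → 5 June 2012.
Marketing Approval Extension: 2049 days claimed exceeds the 1324-day cap, so +1324 days → 20 January 2016.
Response Delay Deduction: −301 days → 25 March 2015.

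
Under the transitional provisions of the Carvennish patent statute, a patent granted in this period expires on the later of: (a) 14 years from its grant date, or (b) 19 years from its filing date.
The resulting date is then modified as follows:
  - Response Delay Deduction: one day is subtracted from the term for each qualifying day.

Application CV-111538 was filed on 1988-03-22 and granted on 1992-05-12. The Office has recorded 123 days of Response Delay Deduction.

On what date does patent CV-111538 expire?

(a) grant + 14 years → 12 May 2006.
(b) filing + 19 years → 22 March 2007.
Later of the two: 22 March 2007.
Response Delay Deduction: −123 days → 19 November 2006.

2006-11-19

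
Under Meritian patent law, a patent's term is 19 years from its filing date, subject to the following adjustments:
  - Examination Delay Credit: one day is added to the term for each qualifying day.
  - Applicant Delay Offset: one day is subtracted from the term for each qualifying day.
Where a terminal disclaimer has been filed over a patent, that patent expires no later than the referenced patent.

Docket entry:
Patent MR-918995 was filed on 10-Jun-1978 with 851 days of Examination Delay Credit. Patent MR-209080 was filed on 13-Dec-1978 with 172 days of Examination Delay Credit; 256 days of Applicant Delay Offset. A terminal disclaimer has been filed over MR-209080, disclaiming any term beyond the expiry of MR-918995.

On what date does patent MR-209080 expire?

Natural term of MR-209080:
  Base: filing + 19 years → 13 December 1997.
  Examination Delay Credit: +172 days → 3 June 1998.
  Applicant Delay Offset: −256 days → 20 September 1997.
Expiry of referenced patent MR-918995:
  Base: filing + 19 years → 10 June 1997.
  Examination Delay Credit: +851 days → 9 October 1999.
Terminal disclaimer: MR-209080 expires on the earlier of 20 September 1997 and 9 October 1999.

1997-09-20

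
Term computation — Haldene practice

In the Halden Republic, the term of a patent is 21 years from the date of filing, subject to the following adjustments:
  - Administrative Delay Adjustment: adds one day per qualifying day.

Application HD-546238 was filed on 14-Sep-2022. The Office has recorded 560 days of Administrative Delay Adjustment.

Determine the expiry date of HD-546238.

Base term: filing date + 21 years → 14 September 2043.
Administrative Delay Adjustment: +560 days → 27 March 2045.

March 27, 2045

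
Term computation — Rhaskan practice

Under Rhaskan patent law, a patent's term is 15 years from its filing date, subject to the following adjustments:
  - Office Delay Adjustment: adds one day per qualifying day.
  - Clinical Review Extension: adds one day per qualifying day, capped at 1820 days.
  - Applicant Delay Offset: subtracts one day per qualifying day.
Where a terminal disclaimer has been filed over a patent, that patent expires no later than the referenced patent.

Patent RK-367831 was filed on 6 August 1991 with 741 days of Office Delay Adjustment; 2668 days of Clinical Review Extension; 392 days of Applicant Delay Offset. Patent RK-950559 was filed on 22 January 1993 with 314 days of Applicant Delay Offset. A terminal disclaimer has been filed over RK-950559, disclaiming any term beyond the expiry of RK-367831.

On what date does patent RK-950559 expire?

2007-03-14

Natural term of RK-950559:
  Base: filing + 15 years → 22 January 2008.
  Applicant Delay Offset: −314 days → 14 March 2007.
Expiry of referenced patent RK-367831:
  Base: filing + 15 years → 6 August 2006.
  Office Delay Adjustment: +741 days → 16 August 2008.
  Clinical Review Extension: 2668 days claimed exceeds the 1820-day cap, so +1820 days → 10 August 2013.
  Applicant Delay Offset: −392 days → 14 July 2012.
Terminal disclaimer: RK-950559 expires on the earlier of 14 March 2007 and 14 July 2012.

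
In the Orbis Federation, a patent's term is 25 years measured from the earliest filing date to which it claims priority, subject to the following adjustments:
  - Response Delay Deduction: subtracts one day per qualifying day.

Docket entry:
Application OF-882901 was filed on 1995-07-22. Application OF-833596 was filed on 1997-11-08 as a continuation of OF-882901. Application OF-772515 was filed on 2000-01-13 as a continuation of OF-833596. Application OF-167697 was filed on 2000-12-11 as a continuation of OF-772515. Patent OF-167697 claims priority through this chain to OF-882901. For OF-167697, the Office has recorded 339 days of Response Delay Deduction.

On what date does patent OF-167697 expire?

Earliest priority filing: 22 July 1995.
Base term: 22 July 1995 + 25 years → 22 July 2020.
Response Delay Deduction: −339 days → 18 August 2019.

August 18, 2019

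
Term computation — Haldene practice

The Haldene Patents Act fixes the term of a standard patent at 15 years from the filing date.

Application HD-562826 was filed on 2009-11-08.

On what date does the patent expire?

2024-11-08

Filing date + 15 years → 8 November 2024.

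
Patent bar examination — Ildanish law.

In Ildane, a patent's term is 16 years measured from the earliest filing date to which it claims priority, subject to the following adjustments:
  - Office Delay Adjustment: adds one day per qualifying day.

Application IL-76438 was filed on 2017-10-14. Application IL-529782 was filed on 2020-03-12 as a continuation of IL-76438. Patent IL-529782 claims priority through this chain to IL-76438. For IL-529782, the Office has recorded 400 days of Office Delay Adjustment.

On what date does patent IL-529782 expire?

Earliest priority filing: 14 October 2017.
Base term: 14 October 2017 + 16 years → 14 October 2033.
Office Delay Adjustment: +400 days → 18 November 2034.

2034-11-18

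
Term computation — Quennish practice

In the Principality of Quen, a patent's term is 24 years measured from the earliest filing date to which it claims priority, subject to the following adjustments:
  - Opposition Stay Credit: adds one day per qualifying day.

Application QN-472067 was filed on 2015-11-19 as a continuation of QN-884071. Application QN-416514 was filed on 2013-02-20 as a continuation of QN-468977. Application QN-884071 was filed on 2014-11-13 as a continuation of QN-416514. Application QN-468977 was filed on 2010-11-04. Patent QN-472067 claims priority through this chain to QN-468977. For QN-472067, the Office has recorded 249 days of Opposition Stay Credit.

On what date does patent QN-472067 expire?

2035-07-11

Earliest priority filing: 4 November 2010.
Base term: 4 November 2010 + 24 years → 4 November 2034.
Opposition Stay Credit: +249 days → 11 July 2035.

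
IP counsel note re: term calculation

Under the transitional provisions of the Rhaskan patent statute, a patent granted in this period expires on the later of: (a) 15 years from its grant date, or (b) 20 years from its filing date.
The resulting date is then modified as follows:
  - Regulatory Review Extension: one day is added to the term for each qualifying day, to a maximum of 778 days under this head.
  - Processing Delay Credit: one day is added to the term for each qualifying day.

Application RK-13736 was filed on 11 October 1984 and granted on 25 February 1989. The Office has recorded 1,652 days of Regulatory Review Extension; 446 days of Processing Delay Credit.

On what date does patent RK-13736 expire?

(a) grant + 15 years → 25 February 2004.
(b) filing + 20 years → 11 October 2004.
Later of the two: 11 October 2004.
Regulatory Review Extension: 1652 days claimed exceeds the 778-day cap, so +778 days → 28 November 2006.
Processing Delay Credit: +446 days → 17 February 2008.

February 17, 2008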